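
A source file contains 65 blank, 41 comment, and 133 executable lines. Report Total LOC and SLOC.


Total LOC = blank + comment + code
Total LOC = 65 + 41 + 133 = 239
SLOC (source only) = code = 133

Total LOC: 239, SLOC: 133


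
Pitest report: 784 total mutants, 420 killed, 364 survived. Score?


Mutation score = killed / total * 100
Mutation score = 420 / 784 * 100
Mutation score = 53.57%

53.57%


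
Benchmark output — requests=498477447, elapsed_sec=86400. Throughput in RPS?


Formula: throughput = requests / seconds
throughput = 498477447 / 86400
throughput = 5769.41 requests/second

5769.41 requests/second


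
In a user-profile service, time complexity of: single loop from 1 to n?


Reasoning: one pass through n items
Complexity: O(n)

O(n)


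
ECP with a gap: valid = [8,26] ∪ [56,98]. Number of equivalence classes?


Valid ranges: [8,26] and [56,98]
Class 1: x < 8 — invalid
Class 2: 8 ≤ x ≤ 26 — valid
Class 3: 26 < x < 56 — invalid (gap between ranges)
Class 4: 56 ≤ x ≤ 98 — valid
Class 5: x > 98 — invalid
Total equivalence classes: 5

5 equivalence classes


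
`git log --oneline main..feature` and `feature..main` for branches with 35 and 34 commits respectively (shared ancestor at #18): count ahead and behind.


Common ancestor: commit #18
feature commits after divergence: 35 - 18 = 17
main commits after divergence: 34 - 18 = 16
feature is 17 commits ahead of main
main is 16 commits ahead of feature

feature ahead: 17, main ahead: 16


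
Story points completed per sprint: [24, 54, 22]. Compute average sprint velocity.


Formula: Avg velocity = Total points / Number of sprints
Points: [24, 54, 22]
Sum = 24 + 54 + 22 = 100
Avg velocity = 100 / 3 = 33.33 points/sprint

33.33 points/sprint


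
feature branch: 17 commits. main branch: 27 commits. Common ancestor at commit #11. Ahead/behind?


Common ancestor: commit #11
feature commits after divergence: 17 - 11 = 6
main commits after divergence: 27 - 11 = 16
feature is 6 commits ahead of main
main is 16 commits ahead of feature

feature ahead: 6, main ahead: 16


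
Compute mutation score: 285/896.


Mutation score = killed / total * 100
Mutation score = 285 / 896 * 100
Mutation score = 31.81%

31.81%


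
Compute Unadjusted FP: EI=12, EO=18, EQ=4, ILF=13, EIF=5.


UFP = EI*4 + EO*5 + EQ*4 + ILF*10 + EIF*7
UFP = 12*4 + 18*5 + 4*4 + 13*10 + 5*7
UFP = 48 + 90 + 16 + 130 + 35
UFP = 319

319


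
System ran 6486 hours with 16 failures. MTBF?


Formula: MTBF = Total operating time / Number of failures
MTBF = 6486 / 16
MTBF = 405.38 hours

405.38 hours


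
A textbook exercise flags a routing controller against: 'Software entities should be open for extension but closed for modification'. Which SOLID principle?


This describes the Open/Closed Principle (OCP)

Open/Closed Principle (OCP)


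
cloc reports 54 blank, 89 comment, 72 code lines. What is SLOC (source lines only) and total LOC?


Total LOC = blank + comment + code
Total LOC = 54 + 89 + 72 = 215
SLOC (source only) = code = 72

Total LOC: 215, SLOC: 72


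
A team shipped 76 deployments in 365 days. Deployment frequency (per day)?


Formula: deployments per day = releases / days
= 76 / 365
= 0.208 deploys/day
(equivalently, 1.46 deploys/week)

0.208 deploys/day


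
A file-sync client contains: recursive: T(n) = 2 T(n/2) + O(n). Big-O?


Reasoning: master theorem case 2 (merge-sort recurrence)
Complexity: O(n log n)

O(n log n)


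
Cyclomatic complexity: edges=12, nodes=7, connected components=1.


Formula: V(G) = E - N + 2P
V(G) = 12 - 7 + 2*1
V(G) = 5 + 2
V(G) = 7

7


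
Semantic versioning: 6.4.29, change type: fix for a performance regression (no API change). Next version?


Current: 6.4.29
Change category: 'fix for a performance regression (no API change)' → patch bump
SemVer rule: patch bump → increment PATCH (MAJOR and MINOR unchanged)
New: 6.4.30

6.4.30


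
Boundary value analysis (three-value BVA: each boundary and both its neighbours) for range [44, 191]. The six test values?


Range: [44, 191]
Boundaries: just below min, min, min+1, max-1, max, just above max
Values: [43, 44, 45, 190, 191, 192]

[43, 44, 45, 190, 191, 192]


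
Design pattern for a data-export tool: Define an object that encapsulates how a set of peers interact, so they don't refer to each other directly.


This matches the Mediator pattern

Mediator


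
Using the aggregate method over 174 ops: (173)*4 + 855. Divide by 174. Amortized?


Formula: Amortized cost = Total cost / Operations
Total cost = (173 * 4) + (1 * 855)
Total cost = 692 + 855 = 1547
Amortized = 1547 / 174 = 8.8908

8.8908


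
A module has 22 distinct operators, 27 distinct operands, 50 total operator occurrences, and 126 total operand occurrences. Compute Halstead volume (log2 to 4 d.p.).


Formula: V = N * log2(η), where N = N1 + N2 and η = η1 + η2
η = 22 + 27 = 49
N = 50 + 126 = 176
log2(49) ≈ 5.6147
V = 176 * 5.6147 = 988.19

988.19


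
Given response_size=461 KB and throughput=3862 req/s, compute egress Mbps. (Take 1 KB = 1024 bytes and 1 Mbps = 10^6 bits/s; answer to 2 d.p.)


Formula: Mbps = payload_bytes * RPS * 8 / 1e6
Payload per request = 461 KB = 461 * 1024 = 472064 bytes
Total bytes/sec = 472064 * 3862 = 1823111168
Total bits/sec = 1823111168 * 8 = 14584889344
Mbps = 14584889344 / 1e6 = 14584.89

14584.89 Mbps


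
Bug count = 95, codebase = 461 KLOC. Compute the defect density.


Defect density = defects / KLOC
Defect density = 95 / 461
Defect density = 0.206 defects/KLOC

0.206 defects/KLOC


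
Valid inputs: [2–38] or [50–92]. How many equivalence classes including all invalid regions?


Valid ranges: [2,38] and [50,92]
Class 1: x < 2 — invalid
Class 2: 2 ≤ x ≤ 38 — valid
Class 3: 38 < x < 50 — invalid (gap between ranges)
Class 4: 50 ≤ x ≤ 92 — valid
Class 5: x > 92 — invalid
Total equivalence classes: 5

5 equivalence classes


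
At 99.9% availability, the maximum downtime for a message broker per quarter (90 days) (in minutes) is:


Formula: allowed downtime = period * (100 - SLA) / 100
Period (quarter (90 days)) = 129600 minutes
Unavailability fraction = (100 - 99.9) / 100
Allowed downtime = 129600 * (100 - 99.9) / 100
Allowed downtime = 129.6 minutes

129.6 minutes


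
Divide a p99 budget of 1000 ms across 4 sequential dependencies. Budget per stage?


Formula: per_stage = total_budget / stages
per_stage = 1000 / 4
per_stage = 250.0 ms

250.0 ms


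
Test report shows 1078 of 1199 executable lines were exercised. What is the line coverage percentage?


Coverage = covered / total * 100
Coverage = 1078 / 1199 * 100
Coverage = 89.91%

89.91%


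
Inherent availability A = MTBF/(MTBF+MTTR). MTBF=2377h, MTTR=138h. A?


Availability = MTBF / (MTBF + MTTR)
Availability = 2377 / (2377 + 138)
Availability = 2377 / 2515
Availability = 94.5129%

94.5129%


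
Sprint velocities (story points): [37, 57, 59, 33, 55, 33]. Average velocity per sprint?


Formula: Avg velocity = Total points / Number of sprints
Points: [37, 57, 59, 33, 55, 33]
Sum = 37 + 57 + 59 + 33 + 55 + 33 = 274
Avg velocity = 274 / 6 = 45.67 points/sprint

45.67 points/sprint


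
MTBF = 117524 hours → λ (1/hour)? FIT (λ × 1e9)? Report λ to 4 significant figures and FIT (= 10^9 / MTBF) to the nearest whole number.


Formula: λ = 1 / MTBF; FIT = λ × 1e9 = 1e9 / MTBF
λ = 1 / 117524 ≈ 8.509e-06 failures/hour
FIT = 1e9 / 117524 ≈ 8509 failures per 1e9 hours (nearest whole number)

λ = 8.509e-06 /h, FIT = 8509


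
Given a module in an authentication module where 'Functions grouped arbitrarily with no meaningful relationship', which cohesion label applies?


Reasoning: Worst: random grouping
Type: Coincidental cohesion

Coincidental cohesion


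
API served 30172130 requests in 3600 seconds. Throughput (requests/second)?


Formula: throughput = requests / seconds
throughput = 30172130 / 3600
throughput = 8381.15 requests/second

8381.15 requests/second


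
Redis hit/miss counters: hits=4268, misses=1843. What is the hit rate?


Formula: hit rate = hits / (hits + misses) * 100
hit rate = 4268 / (4268 + 1843) * 100
hit rate = 4268 / 6111 * 100
hit rate = 69.84%

69.84%


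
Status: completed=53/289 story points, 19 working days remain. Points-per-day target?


Formula: Required rate = Remaining points / Days left
Remaining = 289 - 53 = 236 points
Required rate = 236 / 19 = 12.42 points/day

12.42 points/day


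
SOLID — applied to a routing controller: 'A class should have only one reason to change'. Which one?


This describes the Single Responsibility Principle (SRP)

Single Responsibility Principle (SRP)


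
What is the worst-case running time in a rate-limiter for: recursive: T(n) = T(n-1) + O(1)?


Reasoning: linear recursion with constant work per frame
Complexity: O(n)

O(n)


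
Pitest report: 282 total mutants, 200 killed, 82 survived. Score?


Mutation score = killed / total * 100
Mutation score = 200 / 282 * 100
Mutation score = 70.92%

70.92%


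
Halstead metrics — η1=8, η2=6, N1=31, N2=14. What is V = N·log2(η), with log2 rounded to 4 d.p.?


Formula: V = N * log2(η), where N = N1 + N2 and η = η1 + η2
η = 8 + 6 = 14
N = 31 + 14 = 45
log2(14) ≈ 3.8074
V = 45 * 3.8074 = 171.33

171.33


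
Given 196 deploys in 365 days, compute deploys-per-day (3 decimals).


Formula: deployments per day = releases / days
= 196 / 365
= 0.537 deploys/day
(equivalently, 3.76 deploys/week)

0.537 deploys/day


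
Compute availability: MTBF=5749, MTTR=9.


Availability = MTBF / (MTBF + MTTR)
Availability = 5749 / (5749 + 9)
Availability = 5749 / 5758
Availability = 99.8437%

99.8437%


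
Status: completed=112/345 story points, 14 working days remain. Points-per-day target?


Formula: Required rate = Remaining points / Days left
Remaining = 345 - 112 = 233 points
Required rate = 233 / 14 = 16.64 points/day

16.64 points/day


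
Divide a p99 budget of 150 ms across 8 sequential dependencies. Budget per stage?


Formula: per_stage = total_budget / stages
per_stage = 150 / 8
per_stage = 18.75 ms

18.75 ms


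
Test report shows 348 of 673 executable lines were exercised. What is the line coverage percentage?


Coverage = covered / total * 100
Coverage = 348 / 673 * 100
Coverage = 51.71%

51.71%


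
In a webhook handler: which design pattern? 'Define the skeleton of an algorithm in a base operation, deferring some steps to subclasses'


This matches the Template Method pattern

Template Method


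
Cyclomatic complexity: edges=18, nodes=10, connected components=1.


Formula: V(G) = E - N + 2P
V(G) = 18 - 10 + 2*1
V(G) = 8 + 2
V(G) = 10

10


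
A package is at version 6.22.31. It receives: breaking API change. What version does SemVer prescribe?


Current: 6.22.31
Change category: 'breaking API change' → major bump
SemVer rule: major bump → increment MAJOR, reset MINOR and PATCH to 0
New: 7.0.0

7.0.0


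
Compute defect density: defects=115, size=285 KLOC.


Defect density = defects / KLOC
Defect density = 115 / 285
Defect density = 0.404 defects/KLOC

0.404 defects/KLOC


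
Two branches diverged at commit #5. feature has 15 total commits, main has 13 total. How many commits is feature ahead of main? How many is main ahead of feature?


Common ancestor: commit #5
feature commits after divergence: 15 - 5 = 10
main commits after divergence: 13 - 5 = 8
feature is 10 commits ahead of main
main is 8 commits ahead of feature

feature ahead: 10, main ahead: 8


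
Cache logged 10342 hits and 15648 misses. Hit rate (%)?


Formula: hit rate = hits / (hits + misses) * 100
hit rate = 10342 / (10342 + 15648) * 100
hit rate = 10342 / 25990 * 100
hit rate = 39.79%

39.79%


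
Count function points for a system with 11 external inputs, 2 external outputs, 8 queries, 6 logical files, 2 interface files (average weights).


UFP = EI*4 + EO*5 + EQ*4 + ILF*10 + EIF*7
UFP = 11*4 + 2*5 + 8*4 + 6*10 + 2*7
UFP = 44 + 10 + 32 + 60 + 14
UFP = 160

160


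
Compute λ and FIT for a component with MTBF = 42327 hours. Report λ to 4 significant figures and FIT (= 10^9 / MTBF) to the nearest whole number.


Formula: λ = 1 / MTBF; FIT = λ × 1e9 = 1e9 / MTBF
λ = 1 / 42327 ≈ 2.363e-05 failures/hour
FIT = 1e9 / 42327 ≈ 23626 failures per 1e9 hours (nearest whole number)

λ = 2.363e-05 /h, FIT = 23626


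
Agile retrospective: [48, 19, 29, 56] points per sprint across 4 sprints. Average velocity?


Formula: Avg velocity = Total points / Number of sprints
Points: [48, 19, 29, 56]
Sum = 48 + 19 + 29 + 56 = 152
Avg velocity = 152 / 4 = 38.0 points/sprint

38.0 points/sprint


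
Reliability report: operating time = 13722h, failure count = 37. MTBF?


Formula: MTBF = Total operating time / Number of failures
MTBF = 13722 / 37
MTBF = 370.86 hours

370.86 hours


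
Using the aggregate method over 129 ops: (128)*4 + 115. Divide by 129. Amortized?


Formula: Amortized cost = Total cost / Operations
Total cost = (128 * 4) + (1 * 115)
Total cost = 512 + 115 = 627
Amortized = 627 / 129 = 4.8605

4.8605


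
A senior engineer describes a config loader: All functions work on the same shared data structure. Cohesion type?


Reasoning: Functions share data
Type: Communicational cohesion

Communicational cohesion


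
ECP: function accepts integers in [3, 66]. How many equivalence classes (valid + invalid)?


Valid range: [3, 66]
Class 1: x < 3 — invalid
Class 2: 3 ≤ x ≤ 66 — valid
Class 3: x > 66 — invalid
Total equivalence classes: 3

3 equivalence classes


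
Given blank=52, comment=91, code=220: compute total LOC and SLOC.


Total LOC = blank + comment + code
Total LOC = 52 + 91 + 220 = 363
SLOC (source only) = code = 220

Total LOC: 363, SLOC: 220


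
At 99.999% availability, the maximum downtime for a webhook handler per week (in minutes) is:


Formula: allowed downtime = period * (100 - SLA) / 100
Period (week) = 10080 minutes
Unavailability fraction = (100 - 99.999) / 100
Allowed downtime = 10080 * (100 - 99.999) / 100
Allowed downtime = 0.1008 minutes

0.1008 minutes


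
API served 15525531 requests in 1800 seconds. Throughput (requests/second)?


Formula: throughput = requests / seconds
throughput = 15525531 / 1800
throughput = 8625.3 requests/second

8625.3 requests/second


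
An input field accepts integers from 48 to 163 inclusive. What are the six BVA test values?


Range: [48, 163]
Boundaries: just below min, min, min+1, max-1, max, just above max
Values: [47, 48, 49, 162, 163, 164]

[47, 48, 49, 162, 163, 164]


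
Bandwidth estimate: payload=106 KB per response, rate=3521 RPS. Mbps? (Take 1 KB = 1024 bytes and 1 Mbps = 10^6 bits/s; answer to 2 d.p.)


Formula: Mbps = payload_bytes * RPS * 8 / 1e6
Payload per request = 106 KB = 106 * 1024 = 108544 bytes
Total bytes/sec = 108544 * 3521 = 382183424
Total bits/sec = 382183424 * 8 = 3057467392
Mbps = 3057467392 / 1e6 = 3057.47

3057.47 Mbps


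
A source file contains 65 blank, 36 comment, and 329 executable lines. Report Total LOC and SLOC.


Total LOC = blank + comment + code
Total LOC = 65 + 36 + 329 = 430
SLOC (source only) = code = 329

Total LOC: 430, SLOC: 329


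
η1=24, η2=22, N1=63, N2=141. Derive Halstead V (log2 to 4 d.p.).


Formula: V = N * log2(η), where N = N1 + N2 and η = η1 + η2
η = 24 + 22 = 46
N = 63 + 141 = 204
log2(46) ≈ 5.5236
V = 204 * 5.5236 = 1126.81

1126.81


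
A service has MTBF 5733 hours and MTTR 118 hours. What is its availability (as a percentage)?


Availability = MTBF / (MTBF + MTTR)
Availability = 5733 / (5733 + 118)
Availability = 5733 / 5851
Availability = 97.9833%

97.9833%


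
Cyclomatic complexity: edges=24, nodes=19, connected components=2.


Formula: V(G) = E - N + 2P
V(G) = 24 - 19 + 2*2
V(G) = 5 + 4
V(G) = 9

9


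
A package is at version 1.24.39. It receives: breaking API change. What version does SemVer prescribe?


Current: 1.24.39
Change category: 'breaking API change' → major bump
SemVer rule: major bump → increment MAJOR, reset MINOR and PATCH to 0
New: 2.0.0

2.0.0


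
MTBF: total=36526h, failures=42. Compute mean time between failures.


Formula: MTBF = Total operating time / Number of failures
MTBF = 36526 / 42
MTBF = 869.67 hours

869.67 hours


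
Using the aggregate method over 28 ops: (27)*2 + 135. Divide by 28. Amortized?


Formula: Amortized cost = Total cost / Operations
Total cost = (27 * 2) + (1 * 135)
Total cost = 54 + 135 = 189
Amortized = 189 / 28 = 6.75

6.75


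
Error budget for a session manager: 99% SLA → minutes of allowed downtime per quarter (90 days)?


Formula: allowed downtime = period * (100 - SLA) / 100
Period (quarter (90 days)) = 129600 minutes
Unavailability fraction = (100 - 99.0) / 100
Allowed downtime = 129600 * (100 - 99.0) / 100
Allowed downtime = 1296.0 minutes

1296.0 minutes


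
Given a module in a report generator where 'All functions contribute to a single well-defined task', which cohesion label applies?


Reasoning: Best: single purpose
Type: Functional cohesion

Functional cohesion


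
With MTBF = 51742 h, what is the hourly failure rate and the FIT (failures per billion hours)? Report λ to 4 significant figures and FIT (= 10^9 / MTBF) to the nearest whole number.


Formula: λ = 1 / MTBF; FIT = λ × 1e9 = 1e9 / MTBF
λ = 1 / 51742 ≈ 1.933e-05 failures/hour
FIT = 1e9 / 51742 ≈ 19327 failures per 1e9 hours (nearest whole number)

λ = 1.933e-05 /h, FIT = 19327


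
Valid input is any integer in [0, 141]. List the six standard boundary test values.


Range: [0, 141]
Boundaries: just below min, min, min+1, max-1, max, just above max
Values: [-1, 0, 1, 140, 141, 142]

[-1, 0, 1, 140, 141, 142]


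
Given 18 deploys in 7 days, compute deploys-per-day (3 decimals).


Formula: deployments per day = releases / days
= 18 / 7
= 2.571 deploys/day
(equivalently, 18.0 deploys/week)

2.571 deploys/day


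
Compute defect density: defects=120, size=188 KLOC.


Defect density = defects / KLOC
Defect density = 120 / 188
Defect density = 0.638 defects/KLOC

0.638 defects/KLOC


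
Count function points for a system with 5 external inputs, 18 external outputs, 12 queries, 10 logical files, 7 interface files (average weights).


UFP = EI*4 + EO*5 + EQ*4 + ILF*10 + EIF*7
UFP = 5*4 + 18*5 + 12*4 + 10*10 + 7*7
UFP = 20 + 90 + 48 + 100 + 49
UFP = 307

307


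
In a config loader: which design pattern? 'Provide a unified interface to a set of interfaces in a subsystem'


This matches the Facade pattern

Facade


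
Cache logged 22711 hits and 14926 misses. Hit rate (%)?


Formula: hit rate = hits / (hits + misses) * 100
hit rate = 22711 / (22711 + 14926) * 100
hit rate = 22711 / 37637 * 100
hit rate = 60.34%

60.34%


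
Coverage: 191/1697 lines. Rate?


Coverage = covered / total * 100
Coverage = 191 / 1697 * 100
Coverage = 11.26%

11.26%


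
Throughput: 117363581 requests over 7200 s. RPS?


Formula: throughput = requests / seconds
throughput = 117363581 / 7200
throughput = 16300.5 requests/second

16300.5 requests/second


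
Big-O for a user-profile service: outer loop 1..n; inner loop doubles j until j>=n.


Reasoning: linear outer times logarithmic inner
Complexity: O(n log n)

O(n log n)


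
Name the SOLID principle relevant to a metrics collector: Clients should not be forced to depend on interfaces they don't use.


This describes the Interface Segregation Principle (ISP)

Interface Segregation Principle (ISP)


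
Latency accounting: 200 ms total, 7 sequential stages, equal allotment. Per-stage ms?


Formula: per_stage = total_budget / stages
per_stage = 200 / 7
per_stage = 28.57 ms

28.57 ms


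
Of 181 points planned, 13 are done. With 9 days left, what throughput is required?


Formula: Required rate = Remaining points / Days left
Remaining = 181 - 13 = 168 points
Required rate = 168 / 9 = 18.67 points/day

18.67 points/day


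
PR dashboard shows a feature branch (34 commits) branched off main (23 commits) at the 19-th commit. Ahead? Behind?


Common ancestor: commit #19
feature commits after divergence: 34 - 19 = 15
main commits after divergence: 23 - 19 = 4
feature is 15 commits ahead of main
main is 4 commits ahead of feature

feature ahead: 15, main ahead: 4


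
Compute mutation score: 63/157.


Mutation score = killed / total * 100
Mutation score = 63 / 157 * 100
Mutation score = 40.13%

40.13%


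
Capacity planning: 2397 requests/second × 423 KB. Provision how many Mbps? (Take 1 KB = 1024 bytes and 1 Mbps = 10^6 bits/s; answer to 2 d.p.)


Formula: Mbps = payload_bytes * RPS * 8 / 1e6
Payload per request = 423 KB = 423 * 1024 = 433152 bytes
Total bytes/sec = 433152 * 2397 = 1038265344
Total bits/sec = 1038265344 * 8 = 8306122752
Mbps = 8306122752 / 1e6 = 8306.12

8306.12 Mbps


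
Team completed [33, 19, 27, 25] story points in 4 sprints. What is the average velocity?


Formula: Avg velocity = Total points / Number of sprints
Points: [33, 19, 27, 25]
Sum = 33 + 19 + 27 + 25 = 104
Avg velocity = 104 / 4 = 26.0 points/sprint

26.0 points/sprint


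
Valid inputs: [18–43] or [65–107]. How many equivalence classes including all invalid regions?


Valid ranges: [18,43] and [65,107]
Class 1: x < 18 — invalid
Class 2: 18 ≤ x ≤ 43 — valid
Class 3: 43 < x < 65 — invalid (gap between ranges)
Class 4: 65 ≤ x ≤ 107 — valid
Class 5: x > 107 — invalid
Total equivalence classes: 5

5 equivalence classes


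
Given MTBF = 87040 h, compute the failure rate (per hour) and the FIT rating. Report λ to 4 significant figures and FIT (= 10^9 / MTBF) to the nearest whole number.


Formula: λ = 1 / MTBF; FIT = λ × 1e9 = 1e9 / MTBF
λ = 1 / 87040 ≈ 1.149e-05 failures/hour
FIT = 1e9 / 87040 ≈ 11489 failures per 1e9 hours (nearest whole number)

λ = 1.149e-05 /h, FIT = 11489


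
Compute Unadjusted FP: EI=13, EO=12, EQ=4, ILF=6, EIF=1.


UFP = EI*4 + EO*5 + EQ*4 + ILF*10 + EIF*7
UFP = 13*4 + 12*5 + 4*4 + 6*10 + 1*7
UFP = 52 + 60 + 16 + 60 + 7
UFP = 195

195


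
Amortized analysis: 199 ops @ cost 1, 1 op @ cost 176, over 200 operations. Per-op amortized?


Formula: Amortized cost = Total cost / Operations
Total cost = (199 * 1) + (1 * 176)
Total cost = 199 + 176 = 375
Amortized = 375 / 200 = 1.875

1.875


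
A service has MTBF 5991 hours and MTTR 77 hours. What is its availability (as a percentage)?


Availability = MTBF / (MTBF + MTTR)
Availability = 5991 / (5991 + 77)
Availability = 5991 / 6068
Availability = 98.731%

98.731%


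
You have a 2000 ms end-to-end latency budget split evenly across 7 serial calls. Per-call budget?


Formula: per_stage = total_budget / stages
per_stage = 2000 / 7
per_stage = 285.71 ms

285.71 ms


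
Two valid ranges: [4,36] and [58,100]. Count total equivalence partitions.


Valid ranges: [4,36] and [58,100]
Class 1: x < 4 — invalid
Class 2: 4 ≤ x ≤ 36 — valid
Class 3: 36 < x < 58 — invalid (gap between ranges)
Class 4: 58 ≤ x ≤ 100 — valid
Class 5: x > 100 — invalid
Total equivalence classes: 5

5 equivalence classes


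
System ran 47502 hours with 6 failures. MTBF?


Formula: MTBF = Total operating time / Number of failures
MTBF = 47502 / 6
MTBF = 7917.0 hours

7917.0 hours


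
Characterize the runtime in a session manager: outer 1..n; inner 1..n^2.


Reasoning: n times n^2
Complexity: O(n^3)

O(n^3)


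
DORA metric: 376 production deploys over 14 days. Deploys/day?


Formula: deployments per day = releases / days
= 376 / 14
= 26.857 deploys/day
(equivalently, 188.0 deploys/week)

26.857 deploys/day


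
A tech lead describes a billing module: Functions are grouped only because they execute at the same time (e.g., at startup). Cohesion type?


Reasoning: Related by timing only
Type: Temporal cohesion

Temporal cohesion


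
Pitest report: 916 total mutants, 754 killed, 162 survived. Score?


Mutation score = killed / total * 100
Mutation score = 754 / 916 * 100
Mutation score = 82.31%

82.31%


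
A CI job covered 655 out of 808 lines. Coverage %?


Coverage = covered / total * 100
Coverage = 655 / 808 * 100
Coverage = 81.06%

81.06%


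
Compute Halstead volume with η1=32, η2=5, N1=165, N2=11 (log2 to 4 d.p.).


Formula: V = N * log2(η), where N = N1 + N2 and η = η1 + η2
η = 32 + 5 = 37
N = 165 + 11 = 176
log2(37) ≈ 5.2095
V = 176 * 5.2095 = 916.87

916.87


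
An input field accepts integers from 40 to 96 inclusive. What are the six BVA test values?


Range: [40, 96]
Boundaries: just below min, min, min+1, max-1, max, just above max
Values: [39, 40, 41, 95, 96, 97]

[39, 40, 41, 95, 96, 97]


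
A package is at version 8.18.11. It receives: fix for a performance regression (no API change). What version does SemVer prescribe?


Current: 8.18.11
Change category: 'fix for a performance regression (no API change)' → patch bump
SemVer rule: patch bump → increment PATCH (MAJOR and MINOR unchanged)
New: 8.18.12

8.18.12


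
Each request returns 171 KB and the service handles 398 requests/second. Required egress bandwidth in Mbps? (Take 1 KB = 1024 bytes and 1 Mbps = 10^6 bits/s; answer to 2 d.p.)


Formula: Mbps = payload_bytes * RPS * 8 / 1e6
Payload per request = 171 KB = 171 * 1024 = 175104 bytes
Total bytes/sec = 175104 * 398 = 69691392
Total bits/sec = 69691392 * 8 = 557531136
Mbps = 557531136 / 1e6 = 557.53

557.53 Mbps


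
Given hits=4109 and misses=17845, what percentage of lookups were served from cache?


Formula: hit rate = hits / (hits + misses) * 100
hit rate = 4109 / (4109 + 17845) * 100
hit rate = 4109 / 21954 * 100
hit rate = 18.72%

18.72%


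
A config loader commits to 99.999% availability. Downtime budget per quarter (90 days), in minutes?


Formula: allowed downtime = period * (100 - SLA) / 100
Period (quarter (90 days)) = 129600 minutes
Unavailability fraction = (100 - 99.999) / 100
Allowed downtime = 129600 * (100 - 99.999) / 100
Allowed downtime = 1.296 minutes

1.296 minutes


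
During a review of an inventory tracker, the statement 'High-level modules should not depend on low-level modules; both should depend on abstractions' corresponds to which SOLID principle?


This describes the Dependency Inversion Principle (DIP)

Dependency Inversion Principle (DIP)


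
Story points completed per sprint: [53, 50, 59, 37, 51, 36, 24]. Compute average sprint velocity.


Formula: Avg velocity = Total points / Number of sprints
Points: [53, 50, 59, 37, 51, 36, 24]
Sum = 53 + 50 + 59 + 37 + 51 + 36 + 24 = 310
Avg velocity = 310 / 7 = 44.29 points/sprint

44.29 points/sprint


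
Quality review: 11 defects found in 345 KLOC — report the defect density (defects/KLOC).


Defect density = defects / KLOC
Defect density = 11 / 345
Defect density = 0.032 defects/KLOC

0.032 defects/KLOC


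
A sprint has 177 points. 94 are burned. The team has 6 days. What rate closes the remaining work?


Formula: Required rate = Remaining points / Days left
Remaining = 177 - 94 = 83 points
Required rate = 83 / 6 = 13.83 points/day

13.83 points/day


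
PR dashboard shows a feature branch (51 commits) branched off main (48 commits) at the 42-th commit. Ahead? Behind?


Common ancestor: commit #42
feature commits after divergence: 51 - 42 = 9
main commits after divergence: 48 - 42 = 6
feature is 9 commits ahead of main
main is 6 commits ahead of feature

feature ahead: 9, main ahead: 6


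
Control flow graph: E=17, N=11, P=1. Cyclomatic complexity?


Formula: V(G) = E - N + 2P
V(G) = 17 - 11 + 2*1
V(G) = 6 + 2
V(G) = 8

8


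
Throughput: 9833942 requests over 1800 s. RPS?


Formula: throughput = requests / seconds
throughput = 9833942 / 1800
throughput = 5463.3 requests/second

5463.3 requests/second


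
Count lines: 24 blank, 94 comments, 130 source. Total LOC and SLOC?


Total LOC = blank + comment + code
Total LOC = 24 + 94 + 130 = 248
SLOC (source only) = code = 130

Total LOC: 248, SLOC: 130


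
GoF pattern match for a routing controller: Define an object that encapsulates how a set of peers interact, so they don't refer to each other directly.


This matches the Mediator pattern

Mediator


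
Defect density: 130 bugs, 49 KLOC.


Defect density = defects / KLOC
Defect density = 130 / 49
Defect density = 2.653 defects/KLOC

2.653 defects/KLOC


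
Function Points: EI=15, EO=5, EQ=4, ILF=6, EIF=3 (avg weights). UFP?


UFP = EI*4 + EO*5 + EQ*4 + ILF*10 + EIF*7
UFP = 15*4 + 5*5 + 4*4 + 6*10 + 3*7
UFP = 60 + 25 + 16 + 60 + 21
UFP = 182

182


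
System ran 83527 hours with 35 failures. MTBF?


Formula: MTBF = Total operating time / Number of failures
MTBF = 83527 / 35
MTBF = 2386.49 hours

2386.49 hours


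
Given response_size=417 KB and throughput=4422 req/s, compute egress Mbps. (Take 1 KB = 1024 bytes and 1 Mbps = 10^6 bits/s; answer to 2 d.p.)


Formula: Mbps = payload_bytes * RPS * 8 / 1e6
Payload per request = 417 KB = 417 * 1024 = 427008 bytes
Total bytes/sec = 427008 * 4422 = 1888229376
Total bits/sec = 1888229376 * 8 = 15105835008
Mbps = 15105835008 / 1e6 = 15105.84

15105.84 Mbps


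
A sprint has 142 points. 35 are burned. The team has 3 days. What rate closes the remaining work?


Formula: Required rate = Remaining points / Days left
Remaining = 142 - 35 = 107 points
Required rate = 107 / 3 = 35.67 points/day

35.67 points/day


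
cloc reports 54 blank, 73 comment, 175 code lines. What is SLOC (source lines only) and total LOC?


Total LOC = blank + comment + code
Total LOC = 54 + 73 + 175 = 302
SLOC (source only) = code = 175

Total LOC: 302, SLOC: 175


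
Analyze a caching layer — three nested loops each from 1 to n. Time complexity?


Reasoning: three levels of nesting over n
Complexity: O(n^3)

O(n^3)


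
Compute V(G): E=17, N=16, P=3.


Formula: V(G) = E - N + 2P
V(G) = 17 - 16 + 2*3
V(G) = 1 + 6
V(G) = 7

7


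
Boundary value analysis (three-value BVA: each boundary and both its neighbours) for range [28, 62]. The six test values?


Range: [28, 62]
Boundaries: just below min, min, min+1, max-1, max, just above max
Values: [27, 28, 29, 61, 62, 63]

[27, 28, 29, 61, 62, 63]


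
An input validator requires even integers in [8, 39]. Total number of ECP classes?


Constraint: even integers in [8, 39]
Class 1: x < 8 — out-of-range invalid
Class 2: x in [8,39] but odd — wrong type invalid
Class 3: x in [8,39] and even — valid
Class 4: x > 39 — out-of-range invalid
Total equivalence classes: 4

4 equivalence classes


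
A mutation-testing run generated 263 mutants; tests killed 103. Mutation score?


Mutation score = killed / total * 100
Mutation score = 103 / 263 * 100
Mutation score = 39.16%

39.16%


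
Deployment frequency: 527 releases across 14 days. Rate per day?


Formula: deployments per day = releases / days
= 527 / 14
= 37.643 deploys/day
(equivalently, 263.5 deploys/week)

37.643 deploys/day


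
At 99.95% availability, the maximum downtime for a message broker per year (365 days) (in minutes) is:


Formula: allowed downtime = period * (100 - SLA) / 100
Period (year (365 days)) = 525600 minutes
Unavailability fraction = (100 - 99.95) / 100
Allowed downtime = 525600 * (100 - 99.95) / 100
Allowed downtime = 262.8 minutes

262.8 minutes


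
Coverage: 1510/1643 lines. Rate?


Coverage = covered / total * 100
Coverage = 1510 / 1643 * 100
Coverage = 91.91%

91.91%


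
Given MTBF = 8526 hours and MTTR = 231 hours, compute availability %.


Availability = MTBF / (MTBF + MTTR)
Availability = 8526 / (8526 + 231)
Availability = 8526 / 8757
Availability = 97.3621%

97.3621%


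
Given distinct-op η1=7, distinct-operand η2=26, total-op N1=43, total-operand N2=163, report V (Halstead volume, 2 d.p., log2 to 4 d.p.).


Formula: V = N * log2(η), where N = N1 + N2 and η = η1 + η2
η = 7 + 26 = 33
N = 43 + 163 = 206
log2(33) ≈ 5.0444
V = 206 * 5.0444 = 1039.15

1039.15


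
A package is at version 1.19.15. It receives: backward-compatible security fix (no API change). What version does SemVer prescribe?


Current: 1.19.15
Change category: 'backward-compatible security fix (no API change)' → patch bump
SemVer rule: patch bump → increment PATCH (MAJOR and MINOR unchanged)
New: 1.19.16

1.19.16


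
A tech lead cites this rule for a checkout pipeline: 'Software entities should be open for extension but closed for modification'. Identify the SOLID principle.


This describes the Open/Closed Principle (OCP)

Open/Closed Principle (OCP)


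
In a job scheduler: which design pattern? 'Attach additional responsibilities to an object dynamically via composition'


This matches the Decorator pattern

Decorator


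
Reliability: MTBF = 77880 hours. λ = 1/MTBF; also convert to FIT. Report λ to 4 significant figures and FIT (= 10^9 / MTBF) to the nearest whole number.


Formula: λ = 1 / MTBF; FIT = λ × 1e9 = 1e9 / MTBF
λ = 1 / 77880 ≈ 1.284e-05 failures/hour
FIT = 1e9 / 77880 ≈ 12840 failures per 1e9 hours (nearest whole number)

λ = 1.284e-05 /h, FIT = 12840


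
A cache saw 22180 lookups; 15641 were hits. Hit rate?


Formula: hit rate = hits / (hits + misses) * 100
hit rate = 15641 / (15641 + 6539) * 100
hit rate = 15641 / 22180 * 100
hit rate = 70.52%

70.52%


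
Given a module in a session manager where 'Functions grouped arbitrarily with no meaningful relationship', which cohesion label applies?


Reasoning: Worst: random grouping
Type: Coincidental cohesion

Coincidental cohesion


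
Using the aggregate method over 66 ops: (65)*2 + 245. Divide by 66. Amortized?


Formula: Amortized cost = Total cost / Operations
Total cost = (65 * 2) + (1 * 245)
Total cost = 130 + 245 = 375
Amortized = 375 / 66 = 5.6818

5.6818


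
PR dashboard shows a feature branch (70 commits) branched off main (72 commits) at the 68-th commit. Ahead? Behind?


Common ancestor: commit #68
feature commits after divergence: 70 - 68 = 2
main commits after divergence: 72 - 68 = 4
feature is 2 commits ahead of main
main is 4 commits ahead of feature

feature ahead: 2, main ahead: 4


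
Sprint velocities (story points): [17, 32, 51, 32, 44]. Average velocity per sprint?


Formula: Avg velocity = Total points / Number of sprints
Points: [17, 32, 51, 32, 44]
Sum = 17 + 32 + 51 + 32 + 44 = 176
Avg velocity = 176 / 5 = 35.2 points/sprint

35.2 points/sprint


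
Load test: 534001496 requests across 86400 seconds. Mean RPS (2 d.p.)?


Formula: throughput = requests / seconds
throughput = 534001496 / 86400
throughput = 6180.57 requests/second

6180.57 requests/second


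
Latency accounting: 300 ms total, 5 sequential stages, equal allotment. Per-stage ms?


Formula: per_stage = total_budget / stages
per_stage = 300 / 5
per_stage = 60.0 ms

60.0 ms


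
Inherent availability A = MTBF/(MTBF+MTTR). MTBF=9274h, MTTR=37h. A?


Availability = MTBF / (MTBF + MTTR)
Availability = 9274 / (9274 + 37)
Availability = 9274 / 9311
Availability = 99.6026%

99.6026%


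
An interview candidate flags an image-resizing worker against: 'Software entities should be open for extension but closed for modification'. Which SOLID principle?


This describes the Open/Closed Principle (OCP)

Open/Closed Principle (OCP)


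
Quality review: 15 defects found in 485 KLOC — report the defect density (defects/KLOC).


Defect density = defects / KLOC
Defect density = 15 / 485
Defect density = 0.031 defects/KLOC

0.031 defects/KLOC


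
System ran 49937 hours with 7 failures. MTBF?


Formula: MTBF = Total operating time / Number of failures
MTBF = 49937 / 7
MTBF = 7133.86 hours

7133.86 hours


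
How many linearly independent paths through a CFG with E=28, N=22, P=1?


Formula: V(G) = E - N + 2P
V(G) = 28 - 22 + 2*1
V(G) = 6 + 2
V(G) = 8

8


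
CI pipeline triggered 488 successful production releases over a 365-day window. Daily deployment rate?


Formula: deployments per day = releases / days
= 488 / 365
= 1.337 deploys/day
(equivalently, 9.36 deploys/week)

1.337 deploys/day


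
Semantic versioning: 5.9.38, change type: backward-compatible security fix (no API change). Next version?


Current: 5.9.38
Change category: 'backward-compatible security fix (no API change)' → patch bump
SemVer rule: patch bump → increment PATCH (MAJOR and MINOR unchanged)
New: 5.9.39

5.9.39


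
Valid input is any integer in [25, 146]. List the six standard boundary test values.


Range: [25, 146]
Boundaries: just below min, min, min+1, max-1, max, just above max
Values: [24, 25, 26, 145, 146, 147]

[24, 25, 26, 145, 146, 147]


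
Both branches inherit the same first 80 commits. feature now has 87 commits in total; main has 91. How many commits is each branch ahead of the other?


Common ancestor: commit #80
feature commits after divergence: 87 - 80 = 7
main commits after divergence: 91 - 80 = 11
feature is 7 commits ahead of main
main is 11 commits ahead of feature

feature ahead: 7, main ahead: 11


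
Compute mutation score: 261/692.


Mutation score = killed / total * 100
Mutation score = 261 / 692 * 100
Mutation score = 37.72%

37.72%


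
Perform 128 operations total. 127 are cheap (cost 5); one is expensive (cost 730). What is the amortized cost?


Formula: Amortized cost = Total cost / Operations
Total cost = (127 * 5) + (1 * 730)
Total cost = 635 + 730 = 1365
Amortized = 1365 / 128 = 10.6641

10.6641


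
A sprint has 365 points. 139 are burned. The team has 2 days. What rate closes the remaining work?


Formula: Required rate = Remaining points / Days left
Remaining = 365 - 139 = 226 points
Required rate = 226 / 2 = 113.0 points/day

113.0 points/day


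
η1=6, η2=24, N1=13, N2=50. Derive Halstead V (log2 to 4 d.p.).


Formula: V = N * log2(η), where N = N1 + N2 and η = η1 + η2
η = 6 + 24 = 30
N = 13 + 50 = 63
log2(30) ≈ 4.9069
V = 63 * 4.9069 = 309.13

309.13


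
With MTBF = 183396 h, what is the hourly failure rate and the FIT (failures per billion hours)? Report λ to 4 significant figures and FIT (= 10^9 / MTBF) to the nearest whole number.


Formula: λ = 1 / MTBF; FIT = λ × 1e9 = 1e9 / MTBF
λ = 1 / 183396 ≈ 5.453e-06 failures/hour
FIT = 1e9 / 183396 ≈ 5453 failures per 1e9 hours (nearest whole number)

λ = 5.453e-06 /h, FIT = 5453


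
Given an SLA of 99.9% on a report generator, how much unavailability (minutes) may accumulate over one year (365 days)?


Formula: allowed downtime = period * (100 - SLA) / 100
Period (year (365 days)) = 525600 minutes
Unavailability fraction = (100 - 99.9) / 100
Allowed downtime = 525600 * (100 - 99.9) / 100
Allowed downtime = 525.6 minutes

525.6 minutes


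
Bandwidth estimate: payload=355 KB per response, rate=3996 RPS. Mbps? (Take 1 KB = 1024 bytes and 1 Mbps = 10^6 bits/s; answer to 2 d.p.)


Formula: Mbps = payload_bytes * RPS * 8 / 1e6
Payload per request = 355 KB = 355 * 1024 = 363520 bytes
Total bytes/sec = 363520 * 3996 = 1452625920
Total bits/sec = 1452625920 * 8 = 11621007360
Mbps = 11621007360 / 1e6 = 11621.01

11621.01 Mbps


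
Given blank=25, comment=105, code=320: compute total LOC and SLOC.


Total LOC = blank + comment + code
Total LOC = 25 + 105 + 320 = 450
SLOC (source only) = code = 320

Total LOC: 450, SLOC: 320


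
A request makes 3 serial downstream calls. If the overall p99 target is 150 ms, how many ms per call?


Formula: per_stage = total_budget / stages
per_stage = 150 / 3
per_stage = 50.0 ms

50.0 ms


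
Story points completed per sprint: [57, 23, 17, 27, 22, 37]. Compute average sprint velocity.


Formula: Avg velocity = Total points / Number of sprints
Points: [57, 23, 17, 27, 22, 37]
Sum = 57 + 23 + 17 + 27 + 22 + 37 = 183
Avg velocity = 183 / 6 = 30.5 points/sprint

30.5 points/sprint
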